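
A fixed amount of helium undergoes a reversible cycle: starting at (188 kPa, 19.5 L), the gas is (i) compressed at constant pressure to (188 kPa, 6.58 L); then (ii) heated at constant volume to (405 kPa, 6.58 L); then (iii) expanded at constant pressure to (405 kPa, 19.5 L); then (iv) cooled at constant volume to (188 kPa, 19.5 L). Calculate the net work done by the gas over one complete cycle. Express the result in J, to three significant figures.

Constant-volume legs do no work.
W(i) = (188)(6.58 − 19.5) = -2429 J; W(iii) = (405)(19.5 − 6.58) = 5233 J.
W_net = -2429 + 5233 = 2804 J (the clockwise enclosed area).

W_net ≈ 2800 J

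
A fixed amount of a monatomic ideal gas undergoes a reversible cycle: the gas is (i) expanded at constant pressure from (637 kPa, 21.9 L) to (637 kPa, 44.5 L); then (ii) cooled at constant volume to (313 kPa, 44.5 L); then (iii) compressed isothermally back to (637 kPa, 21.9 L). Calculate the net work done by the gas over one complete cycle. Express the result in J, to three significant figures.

W_net ≈ 4520 J

Leg (i): W = PΔV = (637)(44.5 − 21.9) = 14396 J.
Leg (ii): W = 0.
Leg (iii): W = PᵢVᵢ ln(V_f/Vᵢ) = (13928) ln(21.9/44.5) = -9875 J.
W_net = 14396 − 9875 = 4521 J.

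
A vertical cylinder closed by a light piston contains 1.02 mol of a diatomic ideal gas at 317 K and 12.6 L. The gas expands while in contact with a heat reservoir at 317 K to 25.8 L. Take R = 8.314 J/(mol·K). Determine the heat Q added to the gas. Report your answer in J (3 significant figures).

Q ≈ 1930 J

Isothermal ⇒ ΔU = 0, so Q = W = nRT ln(V₂/V₁).
Q = (1.02)(8.314)(317) ln(25.8/12.6) = 2688 × 0.7167 = 1927 J.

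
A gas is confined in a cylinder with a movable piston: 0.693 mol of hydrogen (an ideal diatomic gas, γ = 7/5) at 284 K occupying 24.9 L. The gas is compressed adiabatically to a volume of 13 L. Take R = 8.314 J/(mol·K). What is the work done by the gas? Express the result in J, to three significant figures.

W ≈ -1210 J

Adiabatic: TV^(γ−1) = const with γ = 7/5.
T₂ = T₁ (V₁/V₂)^(γ−1) = 284 × (24.9/13)^0.4 = 284 × 1.297 = 368.3 K.
W_by = nCᵥ(T₁ − T₂) = (0.693)(20.79)(284 − 368.3) = -1214 J.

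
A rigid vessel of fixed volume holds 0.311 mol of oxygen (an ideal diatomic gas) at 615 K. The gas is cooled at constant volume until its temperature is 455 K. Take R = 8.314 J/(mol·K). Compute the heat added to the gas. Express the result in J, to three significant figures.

Q ≈ -1030 J

Constant volume ⇒ W = 0, so Q = ΔU = nCᵥΔT with Cᵥ = 5R/2 = 20.79 J/(mol·K).
ΔU = (0.311)(20.79)(455 − 615) = -1034 J.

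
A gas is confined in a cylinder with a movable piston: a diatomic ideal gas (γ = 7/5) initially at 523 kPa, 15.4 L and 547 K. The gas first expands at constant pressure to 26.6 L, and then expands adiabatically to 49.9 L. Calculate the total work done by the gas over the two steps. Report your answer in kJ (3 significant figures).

W_total ≈ 13.6 kJ

Step 1 (isobaric): W = PΔV = (523 kPa)(26.6 − 15.4 L) = 5858 J.
After step 1: P = 523 kPa, V = 26.6 L, T = 944.8 K.
Step 2 (adiabatic): W = (P₁V₁ − P₂V₂)/(γ−1) = (13912 − 10817)/0.4 = 7738 J.
W_total = 5858 + 7738 = 13595 J.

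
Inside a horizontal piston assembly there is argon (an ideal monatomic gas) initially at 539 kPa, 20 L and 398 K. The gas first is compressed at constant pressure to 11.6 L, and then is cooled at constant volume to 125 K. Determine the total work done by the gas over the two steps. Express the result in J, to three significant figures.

W_total ≈ -4530 J

Step 1 (isobaric): W = PΔV = (539 kPa)(11.6 − 20 L) = -4528 J.
Step 2 (isochoric): W = 0 (constant volume).
W_total = -4528 + 0 = -4528 J.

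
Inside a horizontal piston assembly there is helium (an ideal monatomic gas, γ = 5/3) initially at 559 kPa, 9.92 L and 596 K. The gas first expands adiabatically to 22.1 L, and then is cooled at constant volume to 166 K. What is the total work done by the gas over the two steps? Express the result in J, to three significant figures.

W_total ≈ 3440 J

Step 1 (adiabatic): W = (P₁V₁ − P₂V₂)/(γ−1) = (5545 − 3251)/0.667 = 3442 J.
Step 2 (isochoric): W = 0 (constant volume).
W_total = 3442 + 0 = 3442 J.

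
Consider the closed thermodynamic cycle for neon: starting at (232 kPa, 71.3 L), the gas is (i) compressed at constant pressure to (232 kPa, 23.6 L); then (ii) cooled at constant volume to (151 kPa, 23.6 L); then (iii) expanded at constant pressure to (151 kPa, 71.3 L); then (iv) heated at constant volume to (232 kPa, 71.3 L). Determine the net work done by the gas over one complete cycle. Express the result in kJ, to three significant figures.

Constant-volume legs do no work.
W(i) = (232)(23.6 − 71.3) = -11066 J; W(iii) = (151)(71.3 − 23.6) = 7203 J.
W_net = -11066 + 7203 = -3864 J (the counter-clockwise enclosed area).

W_net ≈ -3.86 kJ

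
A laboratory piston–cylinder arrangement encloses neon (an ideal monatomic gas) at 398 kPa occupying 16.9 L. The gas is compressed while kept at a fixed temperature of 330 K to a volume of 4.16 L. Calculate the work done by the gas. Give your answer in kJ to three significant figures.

Isothermal: W = nRT ln(V₂/V₁) = P₁V₁ ln(V₂/V₁).
P₁V₁ = (398 kPa)(16.9 L) = 6726 J.
W = 6726 × ln(4.16/16.9) = 6726 × -1.402
W_by_gas = -9429 J.

W ≈ -9.43 kJ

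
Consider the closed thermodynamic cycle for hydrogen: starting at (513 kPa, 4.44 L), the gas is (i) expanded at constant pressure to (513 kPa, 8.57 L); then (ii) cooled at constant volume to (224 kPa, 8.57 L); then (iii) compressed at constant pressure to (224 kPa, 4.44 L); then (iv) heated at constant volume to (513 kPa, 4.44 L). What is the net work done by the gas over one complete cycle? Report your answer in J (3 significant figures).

Constant-volume legs do no work.
W(i) = (513)(8.57 − 4.44) = 2119 J; W(iii) = (224)(4.44 − 8.57) = -925.1 J.
W_net = 2119 − 925.1 = 1194 J (the clockwise enclosed area).

W_net ≈ 1190 J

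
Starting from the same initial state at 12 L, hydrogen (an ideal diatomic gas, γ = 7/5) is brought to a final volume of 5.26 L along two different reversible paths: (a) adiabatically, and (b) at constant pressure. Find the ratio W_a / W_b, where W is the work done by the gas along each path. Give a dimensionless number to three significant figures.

Path (a) adiabatic: W = P₁V₁(1 − (V₁/V₂)^(γ−1))/(γ−1) → W_a/(P₁V₁) = -0.9771.
Path (b) isobaric: W = P₁(V₂ − V₁) → W_b/(P₁V₁) = -0.5617.
W_a / W_b = -0.9771 / -0.5617 = 1.74.

W_a / W_b ≈ 1.74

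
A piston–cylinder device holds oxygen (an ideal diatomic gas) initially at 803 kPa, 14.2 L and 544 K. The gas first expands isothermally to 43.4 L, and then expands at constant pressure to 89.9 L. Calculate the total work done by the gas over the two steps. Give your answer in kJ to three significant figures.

Step 1 (isothermal): W = P₁V₁ ln(V₂/V₁) = (11403) ln(43.4/14.2) = 12739 J.
After step 1: P = 262.7 kPa, V = 43.4 L, T = 544 K.
Step 2 (isobaric): W = PΔV = (262.7 kPa)(89.9 − 43.4 L) = 12217 J.
W_total = 12739 + 12217 = 24956 J.

W_total ≈ 25.0 kJ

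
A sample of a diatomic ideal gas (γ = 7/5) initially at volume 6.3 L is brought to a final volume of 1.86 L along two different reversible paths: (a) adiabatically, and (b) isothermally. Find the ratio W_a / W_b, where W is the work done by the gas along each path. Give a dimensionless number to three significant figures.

Path (a) adiabatic: W = P₁V₁(1 − (V₁/V₂)^(γ−1))/(γ−1) → W_a/(P₁V₁) = -1.573.
Path (b) isothermal: W = P₁V₁ ln(V₂/V₁) → W_b/(P₁V₁) = -1.22.
W_a / W_b = -1.573 / -1.22 = 1.289.

W_a / W_b ≈ 1.29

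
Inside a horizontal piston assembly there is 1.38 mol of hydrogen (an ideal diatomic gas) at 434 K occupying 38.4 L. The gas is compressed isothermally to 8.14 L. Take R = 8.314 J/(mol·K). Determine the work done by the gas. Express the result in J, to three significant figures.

W ≈ -7720 J

Isothermal: W = nRT ln(V₂/V₁).
W = (1.38)(8.314)(434) × ln(8.14/38.4)
  = 4979 × -1.551
W_by_gas = -7724 J.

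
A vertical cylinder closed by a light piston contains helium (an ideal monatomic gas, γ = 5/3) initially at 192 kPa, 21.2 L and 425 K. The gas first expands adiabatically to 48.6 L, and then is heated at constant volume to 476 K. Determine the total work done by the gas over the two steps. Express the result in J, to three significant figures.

Step 1 (adiabatic): W = (P₁V₁ − P₂V₂)/(γ−1) = (4070 − 2341)/0.667 = 2594 J.
Step 2 (isochoric): W = 0 (constant volume).
W_total = 2594 + 0 = 2594 J.

W_total ≈ 2590 J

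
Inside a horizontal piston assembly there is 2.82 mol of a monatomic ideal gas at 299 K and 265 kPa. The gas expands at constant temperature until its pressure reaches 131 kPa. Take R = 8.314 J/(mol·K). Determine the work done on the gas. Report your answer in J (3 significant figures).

Isothermal process: W = nRT ln(V₂/V₁) = nRT ln(P₁/P₂).
W = (2.82)(8.314)(299) × ln(265/131)
  = 7010 × ln(2.023) = 7010 × 0.7045
W_by_gas = 4939 J; work on gas = −W_by = -4939 J.

W ≈ -4940 J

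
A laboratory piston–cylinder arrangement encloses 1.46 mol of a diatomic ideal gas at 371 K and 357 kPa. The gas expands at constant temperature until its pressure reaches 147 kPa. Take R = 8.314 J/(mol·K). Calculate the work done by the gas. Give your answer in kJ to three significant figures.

Isothermal process: W = nRT ln(V₂/V₁) = nRT ln(P₁/P₂).
W = (1.46)(8.314)(371) × ln(357/147)
  = 4503 × ln(2.429) = 4503 × 0.8873
W_by_gas = 3996 J.

W ≈ 4.00 kJ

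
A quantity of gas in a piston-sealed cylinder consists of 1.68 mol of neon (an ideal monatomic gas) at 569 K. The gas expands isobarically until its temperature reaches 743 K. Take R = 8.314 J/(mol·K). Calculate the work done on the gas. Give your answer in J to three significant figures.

W ≈ -2430 J

Isobaric: W = P ΔV = nR ΔT.
W = (1.68)(8.314)(743 − 569) = 2430 J.
Work on gas = −W_by = -2430 J.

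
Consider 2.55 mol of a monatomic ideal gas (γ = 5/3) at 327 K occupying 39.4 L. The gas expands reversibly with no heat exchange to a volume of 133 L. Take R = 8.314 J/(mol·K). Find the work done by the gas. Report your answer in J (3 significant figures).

Adiabatic: TV^(γ−1) = const with γ = 5/3.
T₂ = T₁ (V₁/V₂)^(γ−1) = 327 × (39.4/133)^0.667 = 327 × 0.4444 = 145.3 K.
W_by = nCᵥ(T₁ − T₂) = (2.55)(12.47)(327 − 145.3) = 5778 J.

W ≈ 5780 J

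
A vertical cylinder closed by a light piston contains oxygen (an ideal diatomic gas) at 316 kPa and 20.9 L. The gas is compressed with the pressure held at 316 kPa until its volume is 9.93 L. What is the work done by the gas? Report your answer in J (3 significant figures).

W ≈ -3470 J

Isobaric: W = P ΔV.
W = (316 kPa)(9.93 − 20.9 L) = (316)(-10.97) = -3467 J.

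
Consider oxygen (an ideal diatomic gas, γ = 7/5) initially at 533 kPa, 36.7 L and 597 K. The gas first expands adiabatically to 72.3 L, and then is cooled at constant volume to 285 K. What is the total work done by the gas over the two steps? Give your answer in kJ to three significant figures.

Step 1 (adiabatic): W = (P₁V₁ − P₂V₂)/(γ−1) = (19561 − 14914)/0.4 = 11617 J.
Step 2 (isochoric): W = 0 (constant volume).
W_total = 11617 + 0 = 11617 J.

W_total ≈ 11.6 kJ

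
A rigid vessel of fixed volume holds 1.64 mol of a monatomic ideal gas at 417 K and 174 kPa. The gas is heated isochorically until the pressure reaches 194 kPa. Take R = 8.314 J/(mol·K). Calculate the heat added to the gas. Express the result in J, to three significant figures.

Q ≈ 980 J

Constant volume ⇒ W = 0, so Q = ΔU = nCᵥΔT with Cᵥ = 3R/2 = 12.47 J/(mol·K).
At constant V, T₂/T₁ = P₂/P₁ ⇒ ΔT = T₁(P₂/P₁ − 1) = 417·(194/174 − 1) = 47.93 K.
ΔU = (1.64)(12.47)(47.93) = 980.3 J.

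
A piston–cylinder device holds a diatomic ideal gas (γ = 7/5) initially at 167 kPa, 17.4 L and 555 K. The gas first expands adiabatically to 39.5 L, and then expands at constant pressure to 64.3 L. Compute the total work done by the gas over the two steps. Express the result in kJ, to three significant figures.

Step 1 (adiabatic): W = (P₁V₁ − P₂V₂)/(γ−1) = (2906 − 2093)/0.4 = 2031 J.
After step 1: P = 53 kPa, V = 39.5 L, T = 399.8 K.
Step 2 (isobaric): W = PΔV = (53 kPa)(64.3 − 39.5 L) = 1314 J.
W_total = 2031 + 1314 = 3345 J.

W_total ≈ 3.35 kJ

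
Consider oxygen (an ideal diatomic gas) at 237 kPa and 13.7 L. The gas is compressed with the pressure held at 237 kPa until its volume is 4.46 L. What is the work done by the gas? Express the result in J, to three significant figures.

W ≈ -2190 J

Isobaric: W = P ΔV.
W = (237 kPa)(4.46 − 13.7 L) = (237)(-9.24) = -2190 J.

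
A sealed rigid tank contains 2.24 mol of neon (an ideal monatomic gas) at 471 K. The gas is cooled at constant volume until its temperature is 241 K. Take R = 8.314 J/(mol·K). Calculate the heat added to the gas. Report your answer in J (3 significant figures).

Constant volume ⇒ W = 0, so Q = ΔU = nCᵥΔT with Cᵥ = 3R/2 = 12.47 J/(mol·K).
ΔU = (2.24)(12.47)(241 − 471) = -6425 J.

Q ≈ -6430 J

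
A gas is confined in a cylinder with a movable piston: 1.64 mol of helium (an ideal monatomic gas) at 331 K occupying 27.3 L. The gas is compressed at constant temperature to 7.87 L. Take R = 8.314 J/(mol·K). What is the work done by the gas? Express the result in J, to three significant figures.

W ≈ -5610 J

Isothermal: W = nRT ln(V₂/V₁).
W = (1.64)(8.314)(331) × ln(7.87/27.3)
  = 4513 × -1.244
W_by_gas = -5614 J.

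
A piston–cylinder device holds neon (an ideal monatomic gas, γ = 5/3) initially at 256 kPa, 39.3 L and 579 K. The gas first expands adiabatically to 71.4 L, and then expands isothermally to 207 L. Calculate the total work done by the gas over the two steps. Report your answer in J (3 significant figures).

Step 1 (adiabatic): W = (P₁V₁ − P₂V₂)/(γ−1) = (10061 − 6757)/0.667 = 4956 J.
After step 1: P = 94.64 kPa, V = 71.4 L, T = 388.9 K.
Step 2 (isothermal): W = P₁V₁ ln(V₂/V₁) = (6757) ln(207/71.4) = 7192 J.
W_total = 4956 + 7192 = 12148 J.

W_total ≈ 12100 J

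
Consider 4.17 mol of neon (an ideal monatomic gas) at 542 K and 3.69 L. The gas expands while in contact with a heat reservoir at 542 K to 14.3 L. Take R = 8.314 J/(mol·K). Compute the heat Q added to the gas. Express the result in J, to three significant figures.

Q ≈ 25500 J

Isothermal ⇒ ΔU = 0, so Q = W = nRT ln(V₂/V₁).
Q = (4.17)(8.314)(542) ln(14.3/3.69) = 18791 × 1.355 = 25455 J.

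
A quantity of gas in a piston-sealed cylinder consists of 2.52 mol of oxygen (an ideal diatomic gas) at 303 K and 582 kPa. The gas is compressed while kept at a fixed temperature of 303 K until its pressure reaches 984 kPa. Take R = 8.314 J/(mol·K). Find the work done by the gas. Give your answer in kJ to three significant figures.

W ≈ -3.33 kJ

Isothermal process: W = nRT ln(V₂/V₁) = nRT ln(P₁/P₂).
W = (2.52)(8.314)(303) × ln(582/984)
  = 6348 × ln(0.5915) = 6348 × -0.5252
W_by_gas = -3334 J.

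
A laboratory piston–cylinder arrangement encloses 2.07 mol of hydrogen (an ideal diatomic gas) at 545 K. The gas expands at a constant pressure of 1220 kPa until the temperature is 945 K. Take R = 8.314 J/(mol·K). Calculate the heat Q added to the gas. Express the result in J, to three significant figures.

Q ≈ 24100 J

Isobaric: W = nRΔT = (2.07)(8.314)(400) = 6884 J.
ΔU = nCᵥΔT with Cᵥ = 5R/2: ΔU = (2.07)(20.79)(400) = 17210 J.
Q = ΔU + W = 17210 + 6884 = 24094 J.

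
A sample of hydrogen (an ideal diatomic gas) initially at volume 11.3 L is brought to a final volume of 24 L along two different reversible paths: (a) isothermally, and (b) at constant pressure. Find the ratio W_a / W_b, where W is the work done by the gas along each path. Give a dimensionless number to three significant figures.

Path (a) isothermal: W = P₁V₁ ln(V₂/V₁) → W_a/(P₁V₁) = 0.7533.
Path (b) isobaric: W = P₁(V₂ − V₁) → W_b/(P₁V₁) = 1.124.
W_a / W_b = 0.7533 / 1.124 = 0.6702.

W_a / W_b ≈ 0.670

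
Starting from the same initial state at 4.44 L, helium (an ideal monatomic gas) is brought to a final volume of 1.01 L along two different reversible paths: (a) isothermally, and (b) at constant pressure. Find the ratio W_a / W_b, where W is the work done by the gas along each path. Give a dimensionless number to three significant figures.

W_a / W_b ≈ 1.92

Path (a) isothermal: W = P₁V₁ ln(V₂/V₁) → W_a/(P₁V₁) = -1.481.
Path (b) isobaric: W = P₁(V₂ − V₁) → W_b/(P₁V₁) = -0.7725.
W_a / W_b = -1.481 / -0.7725 = 1.917.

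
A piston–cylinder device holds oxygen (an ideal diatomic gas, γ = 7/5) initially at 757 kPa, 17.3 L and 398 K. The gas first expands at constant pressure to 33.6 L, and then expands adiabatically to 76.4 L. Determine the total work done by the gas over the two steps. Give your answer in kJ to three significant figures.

W_total ≈ 30.1 kJ

Step 1 (isobaric): W = PΔV = (757 kPa)(33.6 − 17.3 L) = 12339 J.
After step 1: P = 757 kPa, V = 33.6 L, T = 773 K.
Step 2 (adiabatic): W = (P₁V₁ − P₂V₂)/(γ−1) = (25435 − 18312)/0.4 = 17808 J.
W_total = 12339 + 17808 = 30147 J.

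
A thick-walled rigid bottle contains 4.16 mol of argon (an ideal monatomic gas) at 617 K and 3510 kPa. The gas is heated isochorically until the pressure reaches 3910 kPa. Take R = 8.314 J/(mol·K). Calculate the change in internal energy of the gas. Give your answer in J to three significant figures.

ΔU ≈ 3650 J

Constant volume ⇒ W = 0, so Q = ΔU = nCᵥΔT with Cᵥ = 3R/2 = 12.47 J/(mol·K).
At constant V, T₂/T₁ = P₂/P₁ ⇒ ΔT = T₁(P₂/P₁ − 1) = 617·(3910/3510 − 1) = 70.31 K.
ΔU = (4.16)(12.47)(70.31) = 3648 J.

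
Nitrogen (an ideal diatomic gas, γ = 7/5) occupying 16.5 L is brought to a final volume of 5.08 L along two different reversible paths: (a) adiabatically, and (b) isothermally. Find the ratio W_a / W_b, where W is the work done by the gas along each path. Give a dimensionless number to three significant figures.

W_a / W_b ≈ 1.28

Path (a) adiabatic: W = P₁V₁(1 − (V₁/V₂)^(γ−1))/(γ−1) → W_a/(P₁V₁) = -1.505.
Path (b) isothermal: W = P₁V₁ ln(V₂/V₁) → W_b/(P₁V₁) = -1.178.
W_a / W_b = -1.505 / -1.178 = 1.277.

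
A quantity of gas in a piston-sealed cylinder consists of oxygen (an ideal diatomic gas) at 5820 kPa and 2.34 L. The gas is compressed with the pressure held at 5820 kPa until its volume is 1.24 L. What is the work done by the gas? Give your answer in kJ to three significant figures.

Isobaric: W = P ΔV.
W = (5820 kPa)(1.24 − 2.34 L) = (5820)(-1.1) = -6402 J.

W ≈ -6.40 kJ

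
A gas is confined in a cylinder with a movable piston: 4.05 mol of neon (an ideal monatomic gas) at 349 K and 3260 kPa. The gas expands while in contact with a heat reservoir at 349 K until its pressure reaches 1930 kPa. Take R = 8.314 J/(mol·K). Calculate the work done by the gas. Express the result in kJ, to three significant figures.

W ≈ 6.16 kJ

Isothermal process: W = nRT ln(V₂/V₁) = nRT ln(P₁/P₂).
W = (4.05)(8.314)(349) × ln(3260/1930)
  = 11751 × ln(1.689) = 11751 × 0.5242
W_by_gas = 6160 J.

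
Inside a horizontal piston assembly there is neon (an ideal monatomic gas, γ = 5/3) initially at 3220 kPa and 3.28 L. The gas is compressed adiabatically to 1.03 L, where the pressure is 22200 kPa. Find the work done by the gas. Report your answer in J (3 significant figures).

Adiabatic: W = (P₁V₁ − P₂V₂)/(γ − 1) with γ = 5/3.
P₁V₁ = 10562 J, P₂V₂ = 22866 J.
W = (10562 − 22866) / 0.6667 = -18457 J.

W ≈ -18500 J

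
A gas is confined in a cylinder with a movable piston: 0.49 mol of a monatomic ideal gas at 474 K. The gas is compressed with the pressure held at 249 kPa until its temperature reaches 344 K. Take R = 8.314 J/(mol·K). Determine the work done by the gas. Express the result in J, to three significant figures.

W ≈ -530 J

Isobaric: W = P ΔV = nR ΔT.
W = (0.49)(8.314)(344 − 474) = -529.6 J.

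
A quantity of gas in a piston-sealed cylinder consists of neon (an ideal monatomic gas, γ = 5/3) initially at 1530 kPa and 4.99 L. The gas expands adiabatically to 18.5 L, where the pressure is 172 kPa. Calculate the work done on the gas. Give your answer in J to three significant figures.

Adiabatic: W = (P₁V₁ − P₂V₂)/(γ − 1) with γ = 5/3.
P₁V₁ = 7635 J, P₂V₂ = 3182 J.
W = (7635 − 3182) / 0.6667 = 6679 J.
Work on gas = −W_by = -6679 J.

W ≈ -6680 J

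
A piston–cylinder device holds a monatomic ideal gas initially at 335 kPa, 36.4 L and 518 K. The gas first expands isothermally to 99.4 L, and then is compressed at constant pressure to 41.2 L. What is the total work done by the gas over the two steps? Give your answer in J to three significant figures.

W_total ≈ 5110 J

Step 1 (isothermal): W = P₁V₁ ln(V₂/V₁) = (12194) ln(99.4/36.4) = 12250 J.
After step 1: P = 122.7 kPa, V = 99.4 L, T = 518 K.
Step 2 (isobaric): W = PΔV = (122.7 kPa)(41.2 − 99.4 L) = -7140 J.
W_total = 12250 − 7140 = 5110 J.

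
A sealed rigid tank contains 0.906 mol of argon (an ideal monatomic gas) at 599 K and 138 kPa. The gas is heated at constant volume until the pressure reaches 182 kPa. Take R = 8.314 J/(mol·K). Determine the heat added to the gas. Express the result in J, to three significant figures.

Q ≈ 2160 J

Constant volume ⇒ W = 0, so Q = ΔU = nCᵥΔT with Cᵥ = 3R/2 = 12.47 J/(mol·K).
At constant V, T₂/T₁ = P₂/P₁ ⇒ ΔT = T₁(P₂/P₁ − 1) = 599·(182/138 − 1) = 191 K.
ΔU = (0.906)(12.47)(191) = 2158 J.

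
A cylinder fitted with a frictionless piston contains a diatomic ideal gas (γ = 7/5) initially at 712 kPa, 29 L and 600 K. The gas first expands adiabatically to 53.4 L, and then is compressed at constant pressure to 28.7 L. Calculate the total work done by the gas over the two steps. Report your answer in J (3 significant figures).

Step 1 (adiabatic): W = (P₁V₁ − P₂V₂)/(γ−1) = (20648 − 16174)/0.4 = 11185 J.
After step 1: P = 302.9 kPa, V = 53.4 L, T = 470 K.
Step 2 (isobaric): W = PΔV = (302.9 kPa)(28.7 − 53.4 L) = -7481 J.
W_total = 11185 − 7481 = 3703 J.

W_total ≈ 3700 J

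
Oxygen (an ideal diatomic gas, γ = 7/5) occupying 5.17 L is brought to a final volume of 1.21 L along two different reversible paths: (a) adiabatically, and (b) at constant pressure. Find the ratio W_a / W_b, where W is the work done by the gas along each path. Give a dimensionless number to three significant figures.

Path (a) adiabatic: W = P₁V₁(1 − (V₁/V₂)^(γ−1))/(γ−1) → W_a/(P₁V₁) = -1.969.
Path (b) isobaric: W = P₁(V₂ − V₁) → W_b/(P₁V₁) = -0.766.
W_a / W_b = -1.969 / -0.766 = 2.571.

W_a / W_b ≈ 2.57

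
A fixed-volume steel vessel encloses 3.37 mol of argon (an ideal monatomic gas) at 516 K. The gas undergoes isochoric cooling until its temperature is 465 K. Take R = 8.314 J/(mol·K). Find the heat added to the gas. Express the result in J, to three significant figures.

Constant volume ⇒ W = 0, so Q = ΔU = nCᵥΔT with Cᵥ = 3R/2 = 12.47 J/(mol·K).
ΔU = (3.37)(12.47)(465 − 516) = -2143 J.

Q ≈ -2140 J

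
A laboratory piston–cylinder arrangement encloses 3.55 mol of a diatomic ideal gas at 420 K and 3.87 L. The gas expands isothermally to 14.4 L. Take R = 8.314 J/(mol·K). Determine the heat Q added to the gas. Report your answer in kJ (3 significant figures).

Isothermal ⇒ ΔU = 0, so Q = W = nRT ln(V₂/V₁).
Q = (3.55)(8.314)(420) ln(14.4/3.87) = 12396 × 1.314 = 16288 J.

Q ≈ 16.3 kJ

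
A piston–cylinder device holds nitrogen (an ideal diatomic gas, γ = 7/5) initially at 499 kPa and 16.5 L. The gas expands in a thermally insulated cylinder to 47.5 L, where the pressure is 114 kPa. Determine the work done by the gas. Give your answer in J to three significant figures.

Adiabatic: W = (P₁V₁ − P₂V₂)/(γ − 1) with γ = 7/5.
P₁V₁ = 8234 J, P₂V₂ = 5415 J.
W = (8234 − 5415) / 0.4 = 7046 J.

W ≈ 7050 J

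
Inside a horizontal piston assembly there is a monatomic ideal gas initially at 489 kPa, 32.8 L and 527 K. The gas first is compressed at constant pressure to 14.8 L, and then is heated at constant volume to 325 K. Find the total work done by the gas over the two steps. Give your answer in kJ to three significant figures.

W_total ≈ -8.80 kJ

Step 1 (isobaric): W = PΔV = (489 kPa)(14.8 − 32.8 L) = -8802 J.
Step 2 (isochoric): W = 0 (constant volume).
W_total = -8802 + 0 = -8802 J.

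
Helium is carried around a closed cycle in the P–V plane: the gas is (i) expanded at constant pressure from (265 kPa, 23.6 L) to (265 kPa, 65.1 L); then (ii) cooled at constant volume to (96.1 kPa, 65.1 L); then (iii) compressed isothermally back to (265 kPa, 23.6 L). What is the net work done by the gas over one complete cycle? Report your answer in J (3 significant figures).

Leg (i): W = PΔV = (265)(65.1 − 23.6) = 10997 J.
Leg (ii): W = 0.
Leg (iii): W = PᵢVᵢ ln(V_f/Vᵢ) = (6256) ln(23.6/65.1) = -6348 J.
W_net = 10997 − 6348 = 4650 J.

W_net ≈ 4650 J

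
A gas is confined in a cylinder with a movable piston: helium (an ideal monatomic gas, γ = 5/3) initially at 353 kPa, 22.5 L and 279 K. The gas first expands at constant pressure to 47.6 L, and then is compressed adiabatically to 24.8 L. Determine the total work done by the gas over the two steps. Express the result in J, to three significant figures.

W_total ≈ -4860 J

Step 1 (isobaric): W = PΔV = (353 kPa)(47.6 − 22.5 L) = 8860 J.
After step 1: P = 353 kPa, V = 47.6 L, T = 590.2 K.
Step 2 (adiabatic): W = (P₁V₁ − P₂V₂)/(γ−1) = (16803 − 25951)/0.667 = -13722 J.
W_total = 8860 − 13722 = -4862 J.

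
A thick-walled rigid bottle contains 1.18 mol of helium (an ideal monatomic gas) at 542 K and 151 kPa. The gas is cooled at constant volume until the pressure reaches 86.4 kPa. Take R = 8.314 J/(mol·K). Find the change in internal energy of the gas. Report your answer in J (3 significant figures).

ΔU ≈ -3410 J

Constant volume ⇒ W = 0, so Q = ΔU = nCᵥΔT with Cᵥ = 3R/2 = 12.47 J/(mol·K).
At constant V, T₂/T₁ = P₂/P₁ ⇒ ΔT = T₁(P₂/P₁ − 1) = 542·(86.4/151 − 1) = -231.9 K.
ΔU = (1.18)(12.47)(-231.9) = -3412 J.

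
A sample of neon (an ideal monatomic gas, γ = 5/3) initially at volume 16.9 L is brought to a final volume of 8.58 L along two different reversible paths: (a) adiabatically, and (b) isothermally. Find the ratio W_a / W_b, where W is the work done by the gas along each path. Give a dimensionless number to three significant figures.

W_a / W_b ≈ 1.26

Path (a) adiabatic: W = P₁V₁(1 − (V₁/V₂)^(γ−1))/(γ−1) → W_a/(P₁V₁) = -0.857.
Path (b) isothermal: W = P₁V₁ ln(V₂/V₁) → W_b/(P₁V₁) = -0.6779.
W_a / W_b = -0.857 / -0.6779 = 1.264.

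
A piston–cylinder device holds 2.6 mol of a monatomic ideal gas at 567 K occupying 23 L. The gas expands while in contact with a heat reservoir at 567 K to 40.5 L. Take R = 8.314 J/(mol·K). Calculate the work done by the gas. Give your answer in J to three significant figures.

Isothermal: W = nRT ln(V₂/V₁).
W = (2.6)(8.314)(567) × ln(40.5/23)
  = 12256 × 0.5658
W_by_gas = 6935 J.

W ≈ 6930 J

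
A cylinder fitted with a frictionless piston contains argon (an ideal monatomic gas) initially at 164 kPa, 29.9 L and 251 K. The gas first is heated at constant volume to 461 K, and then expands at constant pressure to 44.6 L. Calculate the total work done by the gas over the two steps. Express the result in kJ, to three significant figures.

Step 1 (isochoric): W = 0 (constant volume).
After step 1: P = 301.2 kPa (V unchanged).
Step 2 (isobaric): W = PΔV = (301.2 kPa)(44.6 − 29.9 L) = 4428 J.
W_total = 0 + 4428 = 4428 J.

W_total ≈ 4.43 kJ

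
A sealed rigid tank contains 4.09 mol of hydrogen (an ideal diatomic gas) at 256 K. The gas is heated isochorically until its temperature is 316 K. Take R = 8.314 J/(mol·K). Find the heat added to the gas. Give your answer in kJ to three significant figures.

Constant volume ⇒ W = 0, so Q = ΔU = nCᵥΔT with Cᵥ = 5R/2 = 20.79 J/(mol·K).
ΔU = (4.09)(20.79)(316 − 256) = 5101 J.

Q ≈ 5.10 kJ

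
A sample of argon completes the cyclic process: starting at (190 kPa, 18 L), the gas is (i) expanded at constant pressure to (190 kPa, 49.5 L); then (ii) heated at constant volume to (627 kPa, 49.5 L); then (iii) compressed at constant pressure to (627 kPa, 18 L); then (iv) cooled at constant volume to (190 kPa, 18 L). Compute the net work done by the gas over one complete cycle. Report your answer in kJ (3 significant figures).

Constant-volume legs do no work.
W(i) = (190)(49.5 − 18) = 5985 J; W(iii) = (627)(18 − 49.5) = -19750 J.
W_net = 5985 − 19750 = -13766 J (the counter-clockwise enclosed area).

W_net ≈ -13.8 kJ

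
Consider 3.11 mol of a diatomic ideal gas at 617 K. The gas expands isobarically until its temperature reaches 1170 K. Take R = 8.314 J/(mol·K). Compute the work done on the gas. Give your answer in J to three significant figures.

Isobaric: W = P ΔV = nR ΔT.
W = (3.11)(8.314)(1170 − 617) = 14299 J.
Work on gas = −W_by = -14299 J.

W ≈ -14300 J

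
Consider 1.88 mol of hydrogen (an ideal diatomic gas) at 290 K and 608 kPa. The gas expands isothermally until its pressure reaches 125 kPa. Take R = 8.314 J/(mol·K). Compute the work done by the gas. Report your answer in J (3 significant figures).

W ≈ 7170 J

Isothermal process: W = nRT ln(V₂/V₁) = nRT ln(P₁/P₂).
W = (1.88)(8.314)(290) × ln(608/125)
  = 4533 × ln(4.864) = 4533 × 1.582
W_by_gas = 7170 J.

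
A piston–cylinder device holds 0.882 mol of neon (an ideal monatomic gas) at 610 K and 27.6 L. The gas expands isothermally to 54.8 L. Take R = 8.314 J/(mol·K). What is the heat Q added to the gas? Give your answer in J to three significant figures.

Q ≈ 3070 J

Isothermal ⇒ ΔU = 0, so Q = W = nRT ln(V₂/V₁).
Q = (0.882)(8.314)(610) ln(54.8/27.6) = 4473 × 0.6859 = 3068 J.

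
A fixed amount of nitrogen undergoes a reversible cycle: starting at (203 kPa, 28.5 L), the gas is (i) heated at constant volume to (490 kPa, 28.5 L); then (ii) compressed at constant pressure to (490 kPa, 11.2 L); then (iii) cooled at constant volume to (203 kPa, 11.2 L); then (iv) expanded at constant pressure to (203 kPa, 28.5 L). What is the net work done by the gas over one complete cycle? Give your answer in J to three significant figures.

W_net ≈ -4970 J

Constant-volume legs do no work.
W(ii) = (490)(11.2 − 28.5) = -8477 J; W(iv) = (203)(28.5 − 11.2) = 3512 J.
W_net = -8477 + 3512 = -4965 J (the counter-clockwise enclosed area).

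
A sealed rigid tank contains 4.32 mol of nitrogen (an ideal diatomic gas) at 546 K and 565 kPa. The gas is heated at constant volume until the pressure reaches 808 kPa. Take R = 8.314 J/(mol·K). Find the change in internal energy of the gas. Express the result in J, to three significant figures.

Constant volume ⇒ W = 0, so Q = ΔU = nCᵥΔT with Cᵥ = 5R/2 = 20.79 J/(mol·K).
At constant V, T₂/T₁ = P₂/P₁ ⇒ ΔT = T₁(P₂/P₁ − 1) = 546·(808/565 − 1) = 234.8 K.
ΔU = (4.32)(20.79)(234.8) = 21086 J.

ΔU ≈ 21100 J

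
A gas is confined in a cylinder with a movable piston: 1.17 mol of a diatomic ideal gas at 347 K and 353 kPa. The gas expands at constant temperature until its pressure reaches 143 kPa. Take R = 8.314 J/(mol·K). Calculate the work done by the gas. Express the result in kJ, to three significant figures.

W ≈ 3.05 kJ

Isothermal process: W = nRT ln(V₂/V₁) = nRT ln(P₁/P₂).
W = (1.17)(8.314)(347) × ln(353/143)
  = 3375 × ln(2.469) = 3375 × 0.9036
W_by_gas = 3050 J.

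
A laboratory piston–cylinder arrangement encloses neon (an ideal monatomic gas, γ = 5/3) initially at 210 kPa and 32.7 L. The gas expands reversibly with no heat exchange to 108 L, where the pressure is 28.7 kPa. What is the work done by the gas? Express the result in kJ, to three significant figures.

Adiabatic: W = (P₁V₁ − P₂V₂)/(γ − 1) with γ = 5/3.
P₁V₁ = 6867 J, P₂V₂ = 3100 J.
W = (6867 − 3100) / 0.6667 = 5651 J.

W ≈ 5.65 kJ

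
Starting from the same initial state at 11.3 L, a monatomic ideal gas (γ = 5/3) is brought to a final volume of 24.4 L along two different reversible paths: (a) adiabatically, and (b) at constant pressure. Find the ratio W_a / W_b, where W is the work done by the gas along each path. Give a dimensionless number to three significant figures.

Path (a) adiabatic: W = P₁V₁(1 − (V₁/V₂)^(γ−1))/(γ−1) → W_a/(P₁V₁) = 0.6021.
Path (b) isobaric: W = P₁(V₂ − V₁) → W_b/(P₁V₁) = 1.159.
W_a / W_b = 0.6021 / 1.159 = 0.5194.

W_a / W_b ≈ 0.519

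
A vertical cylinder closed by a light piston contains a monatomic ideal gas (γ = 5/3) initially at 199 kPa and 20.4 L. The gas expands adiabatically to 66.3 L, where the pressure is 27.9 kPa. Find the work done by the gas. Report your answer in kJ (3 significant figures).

Adiabatic: W = (P₁V₁ − P₂V₂)/(γ − 1) with γ = 5/3.
P₁V₁ = 4060 J, P₂V₂ = 1850 J.
W = (4060 − 1850) / 0.6667 = 3315 J.

W ≈ 3.31 kJ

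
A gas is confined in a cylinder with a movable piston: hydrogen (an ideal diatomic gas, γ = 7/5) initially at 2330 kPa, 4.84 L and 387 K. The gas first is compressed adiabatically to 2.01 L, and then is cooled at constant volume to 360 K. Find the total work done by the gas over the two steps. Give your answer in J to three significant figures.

Step 1 (adiabatic): W = (P₁V₁ − P₂V₂)/(γ−1) = (11277 − 16027)/0.4 = -11875 J.
Step 2 (isochoric): W = 0 (constant volume).
W_total = -11875 + 0 = -11875 J.

W_total ≈ -11900 J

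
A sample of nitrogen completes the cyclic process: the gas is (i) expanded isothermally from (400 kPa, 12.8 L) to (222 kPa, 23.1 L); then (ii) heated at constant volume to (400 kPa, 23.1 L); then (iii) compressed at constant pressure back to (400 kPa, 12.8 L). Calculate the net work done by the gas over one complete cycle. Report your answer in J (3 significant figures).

Leg (i): W = PᵢVᵢ ln(V_f/Vᵢ) = (5120) ln(23.1/12.8) = 3023 J.
Leg (ii): W = 0.
Leg (iii): W = PΔV = (400)(12.8 − 23.1) = -4120 J.
W_net = 3023 − 4120 = -1097 J.

W_net ≈ -1100 J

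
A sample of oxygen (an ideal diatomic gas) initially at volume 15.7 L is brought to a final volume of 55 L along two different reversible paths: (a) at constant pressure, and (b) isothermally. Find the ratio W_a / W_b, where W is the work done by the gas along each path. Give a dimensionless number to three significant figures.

W_a / W_b ≈ 2.00

Path (a) isobaric: W = P₁(V₂ − V₁) → W_a/(P₁V₁) = 2.503.
Path (b) isothermal: W = P₁V₁ ln(V₂/V₁) → W_b/(P₁V₁) = 1.254.
W_a / W_b = 2.503 / 1.254 = 1.997.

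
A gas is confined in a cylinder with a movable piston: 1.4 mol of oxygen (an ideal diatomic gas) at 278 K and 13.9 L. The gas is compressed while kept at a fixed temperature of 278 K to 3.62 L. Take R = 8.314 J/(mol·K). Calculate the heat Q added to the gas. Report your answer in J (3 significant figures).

Isothermal ⇒ ΔU = 0, so Q = W = nRT ln(V₂/V₁).
Q = (1.4)(8.314)(278) ln(3.62/13.9) = 3236 × -1.345 = -4354 J.

Q ≈ -4350 J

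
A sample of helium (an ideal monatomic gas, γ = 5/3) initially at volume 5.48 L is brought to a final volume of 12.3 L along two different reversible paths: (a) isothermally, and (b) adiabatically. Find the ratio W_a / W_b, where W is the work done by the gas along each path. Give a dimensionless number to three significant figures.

W_a / W_b ≈ 1.29

Path (a) isothermal: W = P₁V₁ ln(V₂/V₁) → W_a/(P₁V₁) = 0.8085.
Path (b) adiabatic: W = P₁V₁(1 − (V₁/V₂)^(γ−1))/(γ−1) → W_b/(P₁V₁) = 0.625.
W_a / W_b = 0.8085 / 0.625 = 1.294.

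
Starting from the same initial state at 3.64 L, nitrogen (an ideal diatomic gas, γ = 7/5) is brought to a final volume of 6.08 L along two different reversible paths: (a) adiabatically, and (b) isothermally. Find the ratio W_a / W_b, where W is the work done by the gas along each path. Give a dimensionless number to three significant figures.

W_a / W_b ≈ 0.904

Path (a) adiabatic: W = P₁V₁(1 − (V₁/V₂)^(γ−1))/(γ−1) → W_a/(P₁V₁) = 0.4638.
Path (b) isothermal: W = P₁V₁ ln(V₂/V₁) → W_b/(P₁V₁) = 0.513.
W_a / W_b = 0.4638 / 0.513 = 0.9041.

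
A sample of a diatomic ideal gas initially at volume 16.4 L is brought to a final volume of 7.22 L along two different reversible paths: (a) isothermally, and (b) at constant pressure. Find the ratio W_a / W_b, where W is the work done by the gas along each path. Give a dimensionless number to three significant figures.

W_a / W_b ≈ 1.47

Path (a) isothermal: W = P₁V₁ ln(V₂/V₁) → W_a/(P₁V₁) = -0.8204.
Path (b) isobaric: W = P₁(V₂ − V₁) → W_b/(P₁V₁) = -0.5598.
W_a / W_b = -0.8204 / -0.5598 = 1.466.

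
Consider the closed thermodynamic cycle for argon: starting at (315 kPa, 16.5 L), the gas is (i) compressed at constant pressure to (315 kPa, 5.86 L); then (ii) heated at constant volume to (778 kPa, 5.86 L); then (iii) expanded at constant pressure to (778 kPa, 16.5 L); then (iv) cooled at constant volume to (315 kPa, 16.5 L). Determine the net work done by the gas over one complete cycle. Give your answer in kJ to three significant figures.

W_net ≈ 4.93 kJ

Constant-volume legs do no work.
W(i) = (315)(5.86 − 16.5) = -3352 J; W(iii) = (778)(16.5 − 5.86) = 8278 J.
W_net = -3352 + 8278 = 4926 J (the clockwise enclosed area).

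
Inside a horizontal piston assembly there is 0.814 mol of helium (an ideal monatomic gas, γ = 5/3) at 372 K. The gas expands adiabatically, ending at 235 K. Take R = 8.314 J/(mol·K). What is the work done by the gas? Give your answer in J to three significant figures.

Adiabatic ⇒ Q = 0, so W_by = −ΔU = nCᵥ(T₁ − T₂).
Cᵥ = 3R/2 = 12.47 J/(mol·K).
W = (0.814)(12.47)(372 − 235) = 1391 J.

W ≈ 1390 J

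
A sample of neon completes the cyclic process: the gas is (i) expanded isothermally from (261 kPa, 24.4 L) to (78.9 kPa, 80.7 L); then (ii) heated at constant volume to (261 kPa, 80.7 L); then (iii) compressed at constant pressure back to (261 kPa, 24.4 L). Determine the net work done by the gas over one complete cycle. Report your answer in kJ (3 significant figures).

Leg (i): W = PᵢVᵢ ln(V_f/Vᵢ) = (6368) ln(80.7/24.4) = 7618 J.
Leg (ii): W = 0.
Leg (iii): W = PΔV = (261)(24.4 − 80.7) = -14694 J.
W_net = 7618 − 14694 = -7077 J.

W_net ≈ -7.08 kJ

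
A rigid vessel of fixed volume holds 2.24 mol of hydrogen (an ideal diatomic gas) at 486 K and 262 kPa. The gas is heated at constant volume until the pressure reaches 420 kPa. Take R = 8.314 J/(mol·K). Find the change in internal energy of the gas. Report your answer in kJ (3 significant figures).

Constant volume ⇒ W = 0, so Q = ΔU = nCᵥΔT with Cᵥ = 5R/2 = 20.79 J/(mol·K).
At constant V, T₂/T₁ = P₂/P₁ ⇒ ΔT = T₁(P₂/P₁ − 1) = 486·(420/262 − 1) = 293.1 K.
ΔU = (2.24)(20.79)(293.1) = 13646 J.

ΔU ≈ 13.6 kJ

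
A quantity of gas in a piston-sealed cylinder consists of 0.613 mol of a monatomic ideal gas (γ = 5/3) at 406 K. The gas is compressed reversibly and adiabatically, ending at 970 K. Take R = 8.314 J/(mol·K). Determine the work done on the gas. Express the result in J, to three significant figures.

W ≈ 4310 J

Adiabatic ⇒ Q = 0, so W_by = −ΔU = nCᵥ(T₁ − T₂).
Cᵥ = 3R/2 = 12.47 J/(mol·K).
W = (0.613)(12.47)(406 − 970) = -4312 J.
Work on gas = −W_by = 4312 J.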